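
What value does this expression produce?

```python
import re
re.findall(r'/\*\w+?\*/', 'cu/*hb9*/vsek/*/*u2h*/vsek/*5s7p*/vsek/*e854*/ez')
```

['/*hb9*/', '/*u2h*/', '/*5s7p*/', '/*e854*/']

Matches: at [2:9] → '/*hb9*/'; at [15:22] → '/*u2h*/'; at [26:34] → '/*5s7p*/'; at [38:46] → '/*e854*/'.
No capturing groups, so `findall` returns the 4 full match strings.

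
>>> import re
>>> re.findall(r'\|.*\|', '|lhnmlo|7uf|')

Walking the string: at [0:12] → '|lhnmlo|7uf|'.
No capturing groups, so `findall` returns the 1 full match string.

['|lhnmlo|7uf|']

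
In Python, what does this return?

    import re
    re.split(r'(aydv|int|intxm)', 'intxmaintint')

['', 'int', 'xma', 'int', '', 'int', '']

`|` is ordered: at each position the engine commits to the first alternative that works.
Because the pattern has a capturing group, `split` also inserts each captured text between the pieces.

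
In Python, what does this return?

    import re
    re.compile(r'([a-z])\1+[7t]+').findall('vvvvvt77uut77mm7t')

`\1` is not a pattern — it's the concrete string captured by group 1, re-applied verbatim.
With a single group, `findall` returns only what that group captured — 3 items.

['v', 'u', 'm']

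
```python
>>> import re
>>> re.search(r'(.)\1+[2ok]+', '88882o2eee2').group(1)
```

The match spans [0:7] → '88882o2'.
Captured: group 1 = '8'.

'8'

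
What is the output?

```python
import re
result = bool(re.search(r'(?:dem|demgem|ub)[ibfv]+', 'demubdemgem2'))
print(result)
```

False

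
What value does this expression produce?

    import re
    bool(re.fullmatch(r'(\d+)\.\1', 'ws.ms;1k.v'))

`fullmatch` succeeds only if the pattern covers the string from start to end.
Here the pattern can't cover the whole string, so the call returns None, and `bool(None)` is False.

False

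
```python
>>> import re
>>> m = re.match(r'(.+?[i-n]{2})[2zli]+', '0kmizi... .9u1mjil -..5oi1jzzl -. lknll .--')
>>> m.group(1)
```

The match spans [0:6] → '0kmizi'.
Captured: group 1 = '0km'.

'0km'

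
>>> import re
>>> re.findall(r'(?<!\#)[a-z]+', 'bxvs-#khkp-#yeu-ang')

['bxvs', 'hkp', 'eu', 'ang']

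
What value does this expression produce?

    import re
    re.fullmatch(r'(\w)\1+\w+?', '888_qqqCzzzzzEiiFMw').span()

(0, 19)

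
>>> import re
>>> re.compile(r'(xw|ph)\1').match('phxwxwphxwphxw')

None

`\1` is not a pattern — it's the concrete string captured by group 1, re-applied verbatim.
With `match`, the pattern is implicitly anchored at the beginning.
Here the pattern fails at index 0, so the call returns None.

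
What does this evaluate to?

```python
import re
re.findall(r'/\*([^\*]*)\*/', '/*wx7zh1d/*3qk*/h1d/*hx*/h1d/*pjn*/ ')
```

One capturing group, so `findall` returns just the captured substring from each match — 3 in all.

['3qk', 'hx', 'pjn']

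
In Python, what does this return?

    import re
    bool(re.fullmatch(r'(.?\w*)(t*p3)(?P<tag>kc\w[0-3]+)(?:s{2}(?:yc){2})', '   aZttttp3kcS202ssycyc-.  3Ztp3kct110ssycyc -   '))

False

The pattern matches optionally any character, then zero or more of a word character (captured); then zero or more of the literal 't', then the literal 'p3' (captured); then the literal 'kc', then a word character, then one or more of a character in [0-3] (captured as 'tag'); then exactly 2 of the literal 's', then the literal 'yc' repeated 2 times (non-capturing group).
For `fullmatch`, every character of the input must be accounted for by the pattern.
Here the pattern can't cover the whole string, so the call returns None, and `bool(None)` is False.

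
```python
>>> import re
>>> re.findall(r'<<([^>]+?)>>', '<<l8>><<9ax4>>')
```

`findall` collects group 1 from each match (2 total).

['l8', '9ax4']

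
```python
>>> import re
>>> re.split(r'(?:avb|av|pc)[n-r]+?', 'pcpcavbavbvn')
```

['', 'cavbavbvn']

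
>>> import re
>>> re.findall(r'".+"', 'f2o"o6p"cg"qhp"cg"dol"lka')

['"o6p"cg"qhp"cg"dol"']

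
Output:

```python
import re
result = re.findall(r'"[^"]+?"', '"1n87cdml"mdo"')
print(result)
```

['"1n87cdml"']

No capturing groups, so `findall` returns the 1 full match string.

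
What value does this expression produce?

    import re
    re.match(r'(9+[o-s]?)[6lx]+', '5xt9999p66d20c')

None

The pattern matches one or more of a literal '9', then optionally a character in [o-s] (captured); then one or more of one of [6lx].
`re.match` only tries the pattern at the start of the string.
Here the pattern fails at index 0, so the call returns None.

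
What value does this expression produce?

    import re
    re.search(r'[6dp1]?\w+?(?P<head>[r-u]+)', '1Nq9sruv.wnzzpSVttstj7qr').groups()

('sru',)

The match spans [0:7] → '1Nq9sru'.
Captured: group 1 = 'sru'.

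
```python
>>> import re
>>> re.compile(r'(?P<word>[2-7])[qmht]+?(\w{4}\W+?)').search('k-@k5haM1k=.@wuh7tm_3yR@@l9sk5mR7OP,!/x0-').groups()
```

('5', 'aM1k=')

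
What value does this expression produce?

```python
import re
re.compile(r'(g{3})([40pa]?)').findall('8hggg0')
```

[('ggg', '0')]

2 groups means the one result is a tuple of 2 captured strings — 1 here.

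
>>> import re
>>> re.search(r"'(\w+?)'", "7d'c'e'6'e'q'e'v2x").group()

"'c'"

The match spans [2:5] → "'c'".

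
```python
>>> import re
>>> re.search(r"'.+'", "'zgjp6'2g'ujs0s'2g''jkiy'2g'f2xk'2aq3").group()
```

"'zgjp6'2g'ujs0s'2g''jkiy'2g'f2xk'"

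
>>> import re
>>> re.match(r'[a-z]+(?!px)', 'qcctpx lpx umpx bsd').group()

Because the assertion is negative and zero-width, positions next to the forbidden text are skipped.
With `match`, the pattern is implicitly anchored at the beginning.
The match spans [0:6] → 'qcctpx'.

'qcctpx'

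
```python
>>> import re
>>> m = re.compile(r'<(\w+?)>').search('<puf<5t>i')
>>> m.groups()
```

Unlike `match`, `search` isn't anchored — it looks for the pattern anywhere in the string.
The match spans [4:8] → '<5t>'.
Captured: group 1 = '5t'.

('5t',)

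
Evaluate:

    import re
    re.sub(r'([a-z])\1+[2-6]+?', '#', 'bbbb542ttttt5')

After group 1 captures some text, `\1` only succeeds where that same text appears again.
Every occurrence is swapped for '#'.

'#42#'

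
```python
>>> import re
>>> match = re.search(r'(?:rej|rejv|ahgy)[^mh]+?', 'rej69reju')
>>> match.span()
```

(0, 4)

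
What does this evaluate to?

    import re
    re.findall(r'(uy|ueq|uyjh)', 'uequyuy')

`findall` collects group 1 from each match (3 total).

['ueq', 'uy', 'uy']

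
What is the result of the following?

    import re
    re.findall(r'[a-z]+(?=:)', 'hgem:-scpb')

['hgem']

The lookaround is zero-width — it requires the adjacent text to match without consuming it, so the asserted text isn't part of the match.
`findall` yields the raw match text (1 of them) because the pattern has no groups.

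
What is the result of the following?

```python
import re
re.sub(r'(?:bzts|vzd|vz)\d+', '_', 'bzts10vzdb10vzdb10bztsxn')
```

`sub` substitutes '_' at each match site.

'_vzdb10vzdb10bztsxn'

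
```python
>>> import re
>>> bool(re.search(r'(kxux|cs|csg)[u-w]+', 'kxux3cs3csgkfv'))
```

False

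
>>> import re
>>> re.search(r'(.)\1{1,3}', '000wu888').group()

`\1` has to match the exact text group 1 already captured.
The match spans [0:3] → '000'.

'000'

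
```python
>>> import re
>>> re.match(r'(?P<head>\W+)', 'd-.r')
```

None

With `match`, the pattern is implicitly anchored at the beginning.
Here position 0 doesn't satisfy it, so the call returns None.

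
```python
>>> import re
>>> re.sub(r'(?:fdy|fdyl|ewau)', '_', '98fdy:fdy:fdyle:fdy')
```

`|` is ordered: at each position the engine commits to the first alternative that works.
Matches: at [2:5] → 'fdy'; at [6:9] → 'fdy'; at [10:13] → 'fdy'; at [16:19] → 'fdy'.
Every occurrence is swapped for '_'.

'98_:_:_le:_'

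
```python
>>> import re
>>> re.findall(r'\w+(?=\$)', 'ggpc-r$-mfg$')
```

['r', 'mfg']

The lookaround is zero-width — it requires the adjacent text to match without consuming it, so the asserted text isn't part of the match.
Scanning left to right: at [5:6] → 'r'; at [8:11] → 'mfg'.
Since nothing is captured, `findall` lists the 2 matched substrings directly.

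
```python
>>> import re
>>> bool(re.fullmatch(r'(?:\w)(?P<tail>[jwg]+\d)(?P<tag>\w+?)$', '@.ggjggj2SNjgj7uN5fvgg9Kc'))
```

False

The pattern matches a word character (non-capturing group); then one or more of one of [jwg], then a digit (captured as 'tail'); then one or more of a word character (lazy) (captured as 'tag'); then anchored at the end.
For `fullmatch`, every character of the input must be accounted for by the pattern.
Here the string isn't matched end-to-end, so the call returns None, and `bool(None)` is False.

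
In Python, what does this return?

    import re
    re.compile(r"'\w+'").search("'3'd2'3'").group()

"'3'"

The match spans [0:3] → "'3'".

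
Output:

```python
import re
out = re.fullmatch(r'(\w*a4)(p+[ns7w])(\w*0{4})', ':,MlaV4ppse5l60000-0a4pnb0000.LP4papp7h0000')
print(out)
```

The pattern matches zero or more of a word character, then the literal 'a4' (captured); then one or more of a literal 'p', then one of [ns7w] (captured); then zero or more of a word character, then exactly 4 of the literal '0' (captured).
For `fullmatch`, every character of the input must be accounted for by the pattern.
Here there's no way to consume every character, so the call returns None.

None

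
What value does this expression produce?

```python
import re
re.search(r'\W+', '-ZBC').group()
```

The pattern matches one or more of a non-word character.
`search` walks the string left to right and returns the first match it finds.
The match spans [0:1] → '-'.

'-'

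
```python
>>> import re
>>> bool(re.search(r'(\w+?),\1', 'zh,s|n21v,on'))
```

False

`\1` is not a pattern — it's the concrete string captured by group 1, re-applied verbatim.
`re.search` tries every starting position until one works.
Here no position works, so the call returns None, and `bool(None)` is False.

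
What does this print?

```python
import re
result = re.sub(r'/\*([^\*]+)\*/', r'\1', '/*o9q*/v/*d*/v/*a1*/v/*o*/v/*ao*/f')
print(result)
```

Matches: at [0:7] → '/*o9q*/'; at [8:13] → '/*d*/'; at [14:20] → '/*a1*/'; at [21:26] → '/*o*/'; at [27:33] → '/*ao*/'.
`\1` in the replacement pulls in group 1's text for each match.

o9qvdva1vovaof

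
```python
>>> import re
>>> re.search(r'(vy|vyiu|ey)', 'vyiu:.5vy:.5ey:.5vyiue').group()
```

'vy'

The regex engine tests alternatives in the order written; an earlier branch that matches wins even if a later one would match more.
The match spans [0:2] → 'vy'.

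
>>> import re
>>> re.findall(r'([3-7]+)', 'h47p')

['47']

Pattern: one or more of a character in [3-7] (captured).
With a single group, `findall` returns only what that group captured — 1 item.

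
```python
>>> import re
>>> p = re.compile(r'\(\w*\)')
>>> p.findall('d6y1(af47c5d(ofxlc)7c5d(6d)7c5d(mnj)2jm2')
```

No capturing groups, so `findall` returns the 3 full match strings.

['(ofxlc)', '(6d)', '(mnj)']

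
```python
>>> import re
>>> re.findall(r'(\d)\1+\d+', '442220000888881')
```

`\1` has to match the exact text group 1 already captured.
Scanning left to right: at [0:15] match '442220000888881', group 1 = '4'.
Because there's exactly one group, `findall` drops the full match and keeps group 1 from the one hit.

['4']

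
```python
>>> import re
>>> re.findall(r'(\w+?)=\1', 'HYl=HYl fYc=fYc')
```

['HYl', 'fYc']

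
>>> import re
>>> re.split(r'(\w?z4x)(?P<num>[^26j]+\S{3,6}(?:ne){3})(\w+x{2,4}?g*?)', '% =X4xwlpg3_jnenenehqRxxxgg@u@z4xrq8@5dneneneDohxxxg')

['% =X4xwlpg3_jnenenehqRxxxgg@u@', 'z4x', 'rq8@5dnenene', 'Dohxxx', 'g']

Pattern: optionally a word character, then the literal 'z4x' (captured); then one or more of any character except [26j], then 3 to 6 of a non-whitespace character, then the literal 'ne' repeated 3 times (captured as 'num'); then one or more of a word character, then 2 to 4 of the literal 'x' (lazy), then zero or more of the literal 'g' (lazy) (captured).
A non-greedy quantifier consumes as few characters as it can — just enough that the remainder of the pattern still matches from where it stops; whatever follows it matches normally.
Matches to split on: at [30:51] → 'z4xrq8@5dneneneDohxxx'.
With a capturing group present, the delimiter's captured portion is kept in the result list.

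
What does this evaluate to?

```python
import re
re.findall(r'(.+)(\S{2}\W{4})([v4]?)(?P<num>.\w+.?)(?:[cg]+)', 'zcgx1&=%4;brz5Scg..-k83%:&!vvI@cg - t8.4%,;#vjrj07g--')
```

The pattern matches one or more of any character (captured); then exactly 2 of a non-whitespace character, then exactly 4 of a non-word character (captured); then optionally one of [v4] (captured); then any character, then one or more of a word character, then optionally any character (captured as 'num'); then one or more of one of [cg] (non-capturing group).
With 4 capturing groups, `findall` returns a 4-tuple per match.

[('zcgx1&=%4;brz5Scg..-k83%:&!vvI@cg - t8', '.4%,;#', 'v', 'jrj07')]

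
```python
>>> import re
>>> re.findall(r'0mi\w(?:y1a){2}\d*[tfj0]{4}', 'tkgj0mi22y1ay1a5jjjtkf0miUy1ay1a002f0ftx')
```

This matches the literal '0mi', then a word character; then the literal 'y1a' repeated 2 times, then zero or more of a digit; then exactly 4 of one of [tfj0].
Matches: at [22:39] → '0miUy1ay1a002f0ft'.
Since nothing is captured, `findall` lists the 1 matched substring directly.

['0miUy1ay1a002f0ft']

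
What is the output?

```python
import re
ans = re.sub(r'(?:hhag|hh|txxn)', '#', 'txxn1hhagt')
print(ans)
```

#1#t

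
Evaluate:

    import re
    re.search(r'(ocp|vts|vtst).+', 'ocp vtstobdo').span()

The match spans [0:12] → 'ocp vtstobdo'.

(0, 12)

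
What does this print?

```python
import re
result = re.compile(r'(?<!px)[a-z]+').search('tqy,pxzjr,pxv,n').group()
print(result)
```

tqy

The negative lookaround is zero-width — it rules out positions where the adjacent text would match, without consuming anything.
`re.search` scans for the first position where the pattern succeeds.
The match spans [0:3] → 'tqy'.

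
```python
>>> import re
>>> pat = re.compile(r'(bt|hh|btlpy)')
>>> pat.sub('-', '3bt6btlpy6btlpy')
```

'3-6-lpy6-lpy'

Alternation tries branches left to right and keeps the first one that lets the overall match succeed at that position.
Matches: at [1:3] → 'bt'; at [4:6] → 'bt'; at [10:12] → 'bt'.
Each match is replaced by '-'.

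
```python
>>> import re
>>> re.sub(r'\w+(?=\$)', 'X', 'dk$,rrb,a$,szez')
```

'X$,rrb,X$,szez'

Because the assertion is zero-width, the text it checks is not consumed and won't appear in the result.
Every occurrence is swapped for 'X'.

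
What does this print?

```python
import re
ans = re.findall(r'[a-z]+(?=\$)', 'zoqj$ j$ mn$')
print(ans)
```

Lookahead/lookbehind check context without consuming it, so the matched span excludes the asserted characters.
`findall` yields the raw match text (3 of them) because the pattern has no groups.

['zoqj', 'j', 'mn']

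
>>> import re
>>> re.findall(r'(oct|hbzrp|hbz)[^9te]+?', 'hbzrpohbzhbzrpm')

['hbzrp', 'hbz']

Branches in `(...|...)` are attempted left-to-right; the first branch that allows the whole pattern to succeed is taken.
Walking the string: at [0:6] match 'hbzrpo', group 1 = 'hbzrp'; at [6:10] match 'hbzh', group 1 = 'hbz'.
Because there's exactly one group, `findall` drops the full match and keeps group 1 from each hit.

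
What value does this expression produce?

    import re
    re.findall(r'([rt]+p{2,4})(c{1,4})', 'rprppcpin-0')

[('rpp', 'c')]

Pattern: one or more of one of [rt], then 2 to 4 of a literal 'p' (captured); then 1 to 4 of a literal 'c' (captured).
Scanning left to right: at [2:6] match 'rppc', groups = ('rpp', 'c').
Multiple groups make `findall` return tuples — one 2-tuple for the one match.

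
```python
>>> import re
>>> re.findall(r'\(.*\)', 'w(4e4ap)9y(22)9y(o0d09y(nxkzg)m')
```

`findall` yields the raw match text (1 of them) because the pattern has no groups.

['(4e4ap)9y(22)9y(o0d09y(nxkzg)']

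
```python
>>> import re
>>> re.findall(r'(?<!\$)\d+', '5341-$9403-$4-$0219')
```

['5341', '403', '219']

A negative assertion filters positions out without eating any characters.
Matches: at [0:4] → '5341'; at [7:10] → '403'; at [16:19] → '219'.
`findall` yields the raw match text (3 of them) because the pattern has no groups.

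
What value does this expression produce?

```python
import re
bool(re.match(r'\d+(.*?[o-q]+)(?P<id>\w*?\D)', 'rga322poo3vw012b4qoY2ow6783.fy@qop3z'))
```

False

Pattern: one or more of a digit; then zero or more of any character (lazy), then one or more of a character in [o-q] (captured); then zero or more of a word character (lazy), then a non-digit (captured as 'id').
`re.match` won't scan ahead — the pattern has to work from the very first character.
Here the string doesn't start with a match, so the call returns None, and `bool(None)` is False.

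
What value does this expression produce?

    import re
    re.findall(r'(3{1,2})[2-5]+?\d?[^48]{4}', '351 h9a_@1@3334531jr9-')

['3', '33']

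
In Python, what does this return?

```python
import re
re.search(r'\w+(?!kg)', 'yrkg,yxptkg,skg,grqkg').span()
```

(0, 4)

`(?!…)`/`(?<!…)` only lets a position through if the neighbouring text does NOT match; no characters are consumed.
`re.search` tries every starting position until one works.
The match spans [0:4] → 'yrkg'.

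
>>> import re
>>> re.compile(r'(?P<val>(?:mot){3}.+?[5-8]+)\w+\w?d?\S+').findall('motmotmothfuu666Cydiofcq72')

['motmotmothfuu666']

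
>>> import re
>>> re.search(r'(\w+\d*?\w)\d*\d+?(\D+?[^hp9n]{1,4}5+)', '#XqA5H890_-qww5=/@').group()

The pattern matches one or more of a word character, then zero or more of a digit (lazy), then a word character (captured); then zero or more of a digit; then one or more of a digit (lazy); then one or more of a non-digit (lazy), then 1 to 4 of any character except [hp9n], then one or more of the literal '5' (captured).
`re.search` tries every starting position until one works.
The match spans [1:15] → 'XqA5H890_-qww5'.
Captured: group 1 = 'XqA5H89', group 2 = '_-qww5'.

'XqA5H890_-qww5'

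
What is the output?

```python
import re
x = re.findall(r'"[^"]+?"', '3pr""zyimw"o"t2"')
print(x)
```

['"zyimw"', '"t2"']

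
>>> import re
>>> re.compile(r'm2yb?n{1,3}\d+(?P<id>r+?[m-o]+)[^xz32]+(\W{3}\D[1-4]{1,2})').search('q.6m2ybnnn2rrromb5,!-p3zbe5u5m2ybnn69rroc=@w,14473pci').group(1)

'rrrom'

The match spans [3:23] → 'm2ybnnn2rrromb5,!-p3'.
Captured: group 1 = 'rrrom', group 2 = ',!-p3'.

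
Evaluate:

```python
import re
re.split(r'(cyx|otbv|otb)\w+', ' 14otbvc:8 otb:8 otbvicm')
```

[' 14', 'otbv', ':8 otb:8 ', 'otbv', '']

The regex engine tests alternatives in the order written; an earlier branch that matches wins even if a later one would match more.
Matches to split on: at [3:8] → 'otbvc'; at [17:24] → 'otbvicm'.
With a capturing group present, the delimiter's captured portion is kept in the result list.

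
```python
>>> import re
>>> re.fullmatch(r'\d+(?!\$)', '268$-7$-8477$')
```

None

`(?!…)`/`(?<!…)` only lets a position through if the neighbouring text does NOT match; no characters are consumed.
For `fullmatch`, every character of the input must be accounted for by the pattern.
Here there's no way to consume every character, so the call returns None.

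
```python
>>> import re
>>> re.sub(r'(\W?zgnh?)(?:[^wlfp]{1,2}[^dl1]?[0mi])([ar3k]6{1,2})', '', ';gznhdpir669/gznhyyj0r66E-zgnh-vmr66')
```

';gznhdpir669/gznhyyj0r66E'

Pattern: optionally a non-word character, then the literal 'zgn', then optionally a literal 'h' (captured); then 1 to 2 of any character except [wlfp], then optionally any character except [dl1], then one of [0mi] (non-capturing group); then one of [ar3k], then 1 to 2 of a literal '6' (captured).
Matches: at [25:36] → '-zgnh-vmr66'.
Each match is replaced by ''.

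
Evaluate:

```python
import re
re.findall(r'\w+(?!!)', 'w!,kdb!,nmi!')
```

['kd', 'nm']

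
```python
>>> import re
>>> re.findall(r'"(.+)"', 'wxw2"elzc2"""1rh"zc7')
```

One capturing group, so `findall` returns just the captured substring from the one match — 1 in all.

['elzc2"""1rh']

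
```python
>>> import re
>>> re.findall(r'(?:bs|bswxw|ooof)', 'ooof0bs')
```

Matches: at [0:4] → 'ooof'; at [5:7] → 'bs'.
Since nothing is captured, `findall` lists the 2 matched substrings directly.

['ooof', 'bs']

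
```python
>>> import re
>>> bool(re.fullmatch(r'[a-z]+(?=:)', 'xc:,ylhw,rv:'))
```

False

`re.fullmatch` is like wrapping the pattern in `^…$` (in single-line mode).
Here the string isn't matched end-to-end, so the call returns None, and `bool(None)` is False.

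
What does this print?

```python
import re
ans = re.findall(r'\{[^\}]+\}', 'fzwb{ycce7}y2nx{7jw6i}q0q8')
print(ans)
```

['{ycce7}', '{7jw6i}']

Walking the string: at [4:11] → '{ycce7}'; at [15:22] → '{7jw6i}'.
No capturing groups, so `findall` returns the 2 full match strings.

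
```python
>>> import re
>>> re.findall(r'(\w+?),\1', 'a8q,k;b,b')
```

After group 1 captures some text, `\1` only succeeds where that same text appears again.
`findall` collects group 1 from the one match (1 total).

['b']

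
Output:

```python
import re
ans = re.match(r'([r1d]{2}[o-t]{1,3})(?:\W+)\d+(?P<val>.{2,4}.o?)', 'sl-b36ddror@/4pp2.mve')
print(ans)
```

This matches exactly 2 of one of [r1d], then 1 to 3 of a character in [o-t] (captured); then one or more of a non-word character (non-capturing group); then one or more of a digit; then 2 to 4 of any character, then any character, then optionally the literal 'o' (captured as 'val').
`re.match` won't scan ahead — the pattern has to work from the very first character.
Here the string doesn't start with a match, so the call returns None.

None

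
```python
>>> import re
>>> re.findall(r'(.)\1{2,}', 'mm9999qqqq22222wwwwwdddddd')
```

A backreference is literal: `\1` must see the identical characters the first group matched.
Walking the string: at [2:6] match '9999', group 1 = '9'; at [6:10] match 'qqqq', group 1 = 'q'; at [10:15] match '22222', group 1 = '2'; at [15:20] match 'wwwww', group 1 = 'w'; at [20:26] match 'dddddd', group 1 = 'd'.
`findall` collects group 1 from each match (5 total).

['9', 'q', '2', 'w', 'd']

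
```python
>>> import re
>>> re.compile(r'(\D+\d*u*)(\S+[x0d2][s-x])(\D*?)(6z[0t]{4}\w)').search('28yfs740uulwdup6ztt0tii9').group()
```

This matches one or more of a non-digit, then zero or more of a digit, then zero or more of a literal 'u' (captured); then one or more of a non-whitespace character, then one of [x0d2], then a character in [s-x] (captured); then zero or more of a non-digit (lazy) (captured); then the literal '6z', then exactly 4 of one of [0t], then a word character (captured).
`search` walks the string left to right and returns the first match it finds.
The match spans [2:22] → 'yfs740uulwdup6ztt0ti'.
Captured: group 1 = 'yfs740uu', group 2 = 'lwdu', group 3 = 'p', group 4 = '6ztt0ti'.

'yfs740uulwdup6ztt0ti'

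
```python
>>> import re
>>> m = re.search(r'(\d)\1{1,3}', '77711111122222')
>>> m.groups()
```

`\1` has to match the exact text group 1 already captured.
`search` walks the string left to right and returns the first match it finds.
The match spans [0:3] → '777'.
Captured: group 1 = '7'.

('7',)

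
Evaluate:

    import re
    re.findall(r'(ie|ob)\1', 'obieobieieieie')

['ie', 'ie']

A backreference is literal: `\1` must see the identical characters the first group matched.
`findall` collects group 1 from each match (2 total).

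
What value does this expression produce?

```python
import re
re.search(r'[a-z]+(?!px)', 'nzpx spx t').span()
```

Because the assertion is negative and zero-width, positions next to the forbidden text are skipped.
`re.search` tries every starting position until one works.
The match spans [0:4] → 'nzpx'.

(0, 4)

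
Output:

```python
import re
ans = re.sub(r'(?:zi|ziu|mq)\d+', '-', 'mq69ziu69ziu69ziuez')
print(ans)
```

`sub` substitutes '-' at each match site.

---ziuez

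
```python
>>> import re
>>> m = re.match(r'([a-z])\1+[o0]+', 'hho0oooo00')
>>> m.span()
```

With `match`, the pattern is implicitly anchored at the beginning.
The match spans [0:10] → 'hho0oooo00'.

(0, 10)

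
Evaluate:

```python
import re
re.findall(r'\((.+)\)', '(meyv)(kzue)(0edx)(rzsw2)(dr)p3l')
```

['meyv)(kzue)(0edx)(rzsw2)(dr']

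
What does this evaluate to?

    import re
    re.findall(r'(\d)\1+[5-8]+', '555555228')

The backreference `\1` re-matches whatever the first group consumed, character for character.
Because there's exactly one group, `findall` drops the full match and keeps group 1 from each hit.

['5', '2']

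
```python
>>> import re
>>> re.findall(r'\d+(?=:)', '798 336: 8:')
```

['336', '8']

Lookahead/lookbehind check context without consuming it, so the matched span excludes the asserted characters.
Scanning left to right: at [4:7] → '336'; at [9:10] → '8'.
`findall` yields the raw match text (2 of them) because the pattern has no groups.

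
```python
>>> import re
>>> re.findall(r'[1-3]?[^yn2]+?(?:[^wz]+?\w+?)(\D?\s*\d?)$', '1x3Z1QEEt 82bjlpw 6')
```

This matches optionally a character in [1-3], then one or more of any character except [yn2] (lazy); then one or more of any character except [wz] (lazy), then one or more of a word character (lazy) (non-capturing group); then optionally a non-digit, then zero or more of whitespace, then optionally a digit (captured); then anchored at the end.
Lazy quantifiers expand one character at a time until the remainder of the pattern can match.
Scanning left to right: at [0:19] match '1x3Z1QEEt 82bjlpw 6', group 1 = 'w 6'.
Because there's exactly one group, `findall` drops the full match and keeps group 1 from the one hit.

['w 6']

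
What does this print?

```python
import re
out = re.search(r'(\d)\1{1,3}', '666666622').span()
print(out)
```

(0, 4)

The backreference `\1` re-matches whatever the first group consumed, character for character.
The match spans [0:4] → '6666'.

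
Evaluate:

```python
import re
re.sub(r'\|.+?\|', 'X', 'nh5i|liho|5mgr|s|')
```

'nh5iX5mgrX'

With the lazy modifier that quantifier settles for the fewest repetitions that let the rest of the pattern succeed (the atoms after it are unaffected and can still be greedy).
`sub` substitutes 'X' at each match site.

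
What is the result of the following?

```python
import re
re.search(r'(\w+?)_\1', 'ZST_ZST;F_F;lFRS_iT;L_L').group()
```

'ZST_ZST'

A backreference is literal: `\1` must see the identical characters the first group matched.
The match spans [0:7] → 'ZST_ZST'.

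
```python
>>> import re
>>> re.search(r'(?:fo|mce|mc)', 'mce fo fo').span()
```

(0, 3)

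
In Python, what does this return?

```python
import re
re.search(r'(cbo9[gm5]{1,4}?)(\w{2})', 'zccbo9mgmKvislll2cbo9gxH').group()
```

'cbo9mgm'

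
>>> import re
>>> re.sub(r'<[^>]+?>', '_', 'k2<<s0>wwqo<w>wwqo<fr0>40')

`sub` substitutes '_' at each match site.

'k2_wwqo_wwqo_40'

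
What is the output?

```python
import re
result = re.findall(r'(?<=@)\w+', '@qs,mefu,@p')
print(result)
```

The positive lookaround only admits positions where the adjacent text matches; those characters stay outside the span.
Since nothing is captured, `findall` lists the 2 matched substrings directly.

['qs', 'p']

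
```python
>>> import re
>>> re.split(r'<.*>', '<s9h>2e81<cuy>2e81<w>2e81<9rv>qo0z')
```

['', 'qo0z']

Matches to split on: at [0:30] → '<s9h>2e81<cuy>2e81<w>2e81<9rv>'.
`split` removes every match and returns the 2 fragments in between.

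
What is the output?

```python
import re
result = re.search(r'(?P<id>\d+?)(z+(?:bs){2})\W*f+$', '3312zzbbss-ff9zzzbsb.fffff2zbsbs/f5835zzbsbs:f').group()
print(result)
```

The match spans [34:46] → '5835zzbsbs:f'.

5835zzbsbs:f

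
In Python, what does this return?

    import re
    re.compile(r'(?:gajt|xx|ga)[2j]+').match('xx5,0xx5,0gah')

None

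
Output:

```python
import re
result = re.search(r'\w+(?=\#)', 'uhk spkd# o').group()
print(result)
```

spkd

The lookaround is zero-width — it requires the adjacent text to match without consuming it, so the asserted text isn't part of the match.
Unlike `match`, `search` isn't anchored — it looks for the pattern anywhere in the string.
The match spans [4:8] → 'spkd'.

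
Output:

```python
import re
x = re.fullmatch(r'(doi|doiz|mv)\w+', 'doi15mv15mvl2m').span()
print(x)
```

For `fullmatch`, every character of the input must be accounted for by the pattern.
The match spans [0:14] → 'doi15mv15mvl2m'.

(0, 14)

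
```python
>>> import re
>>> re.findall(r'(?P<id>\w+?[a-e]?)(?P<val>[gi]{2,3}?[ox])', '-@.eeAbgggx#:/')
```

This matches one or more of a word character (lazy), then optionally a character in [a-e] (captured as 'id'); then 2 to 3 of one of [gi] (lazy), then one of [ox] (captured as 'val').
Because the quantifier is non-greedy, it stops expanding at the earliest point where the rest of the pattern can succeed.
Walking the string: at [3:11] match 'eeAbgggx', groups = ('eeAb', 'gggx').
Multiple groups make `findall` return tuples — one 2-tuple for the one match.

[('eeAb', 'gggx')]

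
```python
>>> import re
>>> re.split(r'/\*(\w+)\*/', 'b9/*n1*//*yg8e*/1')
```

Matches to split on: at [2:8] → '/*n1*/'; at [8:16] → '/*yg8e*/'.
Because the pattern has a capturing group, `split` also inserts each captured text between the pieces.

['b9', 'n1', '', 'yg8e', '1']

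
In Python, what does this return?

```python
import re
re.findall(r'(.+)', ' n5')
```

[' n5']

Pattern: one or more of any character (captured).
Matches: at [0:3] match ' n5', group 1 = ' n5'.
`findall` collects group 1 from the one match (1 total).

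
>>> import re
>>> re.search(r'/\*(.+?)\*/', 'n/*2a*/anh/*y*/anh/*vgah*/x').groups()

('2a',)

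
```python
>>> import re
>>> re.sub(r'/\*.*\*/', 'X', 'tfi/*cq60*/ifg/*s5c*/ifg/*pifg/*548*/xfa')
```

'tfiXxfa'

Matches: at [3:37] → '/*cq60*/ifg/*s5c*/ifg/*pifg/*548*/'.
`sub` substitutes 'X' at each match site.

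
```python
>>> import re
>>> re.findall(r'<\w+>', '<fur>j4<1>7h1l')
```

['<fur>', '<1>']

`findall` yields the raw match text (2 of them) because the pattern has no groups.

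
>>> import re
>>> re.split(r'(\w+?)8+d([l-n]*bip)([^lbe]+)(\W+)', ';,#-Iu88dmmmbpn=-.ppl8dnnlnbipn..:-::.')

[';,#-Iu88dmmmbpn=-.', 'ppl', 'nnlnbip', 'n..:-::', '.', '']

The pattern matches one or more of a word character (lazy) (captured); then one or more of a literal '8', then a literal 'd'; then zero or more of a character in [l-n], then the literal 'bi', then a literal 'p' (captured); then one or more of any character except [lbe] (captured); then one or more of a non-word character (captured).
Matches to split on: at [18:38] → 'ppl8dnnlnbipn..:-::.'.
With a capturing group present, the delimiter's captured portion is kept in the result list.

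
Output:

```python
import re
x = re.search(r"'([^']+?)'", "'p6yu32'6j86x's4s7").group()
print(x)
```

The match spans [0:8] → "'p6yu32'".

'p6yu32'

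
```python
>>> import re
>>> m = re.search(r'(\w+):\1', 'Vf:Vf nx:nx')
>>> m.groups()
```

('Vf',)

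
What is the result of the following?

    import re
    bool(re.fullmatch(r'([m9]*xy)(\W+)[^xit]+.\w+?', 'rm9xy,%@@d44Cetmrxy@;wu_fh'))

`re.fullmatch` requires the pattern to consume the entire string.
Here there's no way to consume every character, so the call returns None, and `bool(None)` is False.

False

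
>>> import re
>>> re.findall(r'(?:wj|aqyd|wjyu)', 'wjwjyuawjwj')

Alternation tries branches left to right and keeps the first one that lets the overall match succeed at that position.
Matches: at [0:2] → 'wj'; at [2:4] → 'wj'; at [7:9] → 'wj'; at [9:11] → 'wj'.
Since nothing is captured, `findall` lists the 4 matched substrings directly.

['wj', 'wj', 'wj', 'wj']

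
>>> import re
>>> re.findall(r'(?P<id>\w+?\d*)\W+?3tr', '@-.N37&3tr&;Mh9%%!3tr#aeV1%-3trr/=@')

['N37', 'Mh9', 'aeV1']

`findall` collects group 1 from each match (3 total).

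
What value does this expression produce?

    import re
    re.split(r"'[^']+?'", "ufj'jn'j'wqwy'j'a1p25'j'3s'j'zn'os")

['ufj', 'j', 'j', 'j', 'j', 'os']

Matches to split on: at [3:7] → "'jn'"; at [8:14] → "'wqwy'"; at [15:22] → "'a1p25'"; at [23:27] → "'3s'"; at [28:32] → "'zn'".
Splitting on the pattern gives 6 pieces.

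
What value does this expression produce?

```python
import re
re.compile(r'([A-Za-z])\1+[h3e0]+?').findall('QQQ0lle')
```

`\1` has to match the exact text group 1 already captured.
Matches: at [0:4] match 'QQQ0', group 1 = 'Q'; at [4:7] match 'lle', group 1 = 'l'.
`findall` collects group 1 from each match (2 total).

['Q', 'l']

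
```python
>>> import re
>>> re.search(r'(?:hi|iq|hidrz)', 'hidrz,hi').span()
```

Alternation isn't longest-match — the leftmost alternative that fits at this position is chosen.
`search` walks the string left to right and returns the first match it finds.
The match spans [0:2] → 'hi'.

(0, 2)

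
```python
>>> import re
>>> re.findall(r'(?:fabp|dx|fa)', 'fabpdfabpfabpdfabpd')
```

Alternation tries branches left to right and keeps the first one that lets the overall match succeed at that position.
Walking the string: at [0:4] → 'fabp'; at [5:9] → 'fabp'; at [9:13] → 'fabp'; at [14:18] → 'fabp'.
With no groups in the pattern, `findall` gives back each whole match — 4 here.

['fabp', 'fabp', 'fabp', 'fabp']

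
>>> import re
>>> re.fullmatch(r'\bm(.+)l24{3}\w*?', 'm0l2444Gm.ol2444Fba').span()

Pattern: a word boundary (`\b`, zero-width); then a literal 'm'; then one or more of any character (captured); then the literal 'l2', then exactly 3 of a literal '4', then zero or more of a word character (lazy).
For `fullmatch`, every character of the input must be accounted for by the pattern.
The match spans [0:19] → 'm0l2444Gm.ol2444Fba'.
Captured: group 1 = '0l2444Gm.o'.

(0, 19)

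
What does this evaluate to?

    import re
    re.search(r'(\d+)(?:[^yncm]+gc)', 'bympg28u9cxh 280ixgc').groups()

The match spans [13:20] → '280ixgc'.
Captured: group 1 = '280'.

('280',)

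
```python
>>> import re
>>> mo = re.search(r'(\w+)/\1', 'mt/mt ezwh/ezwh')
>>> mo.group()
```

'mt/mt'

A backreference is literal: `\1` must see the identical characters the first group matched.
`search` walks the string left to right and returns the first match it finds.
The match spans [0:5] → 'mt/mt'.
Captured: group 1 = 'mt'.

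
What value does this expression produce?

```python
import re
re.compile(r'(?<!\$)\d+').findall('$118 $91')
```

['18', '1']

`(?!…)`/`(?<!…)` only lets a position through if the neighbouring text does NOT match; no characters are consumed.
`findall` yields the raw match text (2 of them) because the pattern has no groups.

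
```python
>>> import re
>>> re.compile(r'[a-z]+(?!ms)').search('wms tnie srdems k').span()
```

(0, 3)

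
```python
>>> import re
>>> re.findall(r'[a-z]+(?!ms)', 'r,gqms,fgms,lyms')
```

['r', 'gqms', 'fgms', 'lyms']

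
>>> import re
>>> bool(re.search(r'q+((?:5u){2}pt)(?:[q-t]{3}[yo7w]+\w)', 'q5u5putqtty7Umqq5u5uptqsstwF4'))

Pattern: one or more of a literal 'q'; then the literal '5u' repeated 2 times, then the literal 'pt' (captured); then exactly 3 of a character in [q-t], then one or more of one of [yo7w], then a word character (non-capturing group).
`re.search` tries every starting position until one works.
Here the pattern never matches, so the call returns None, and `bool(None)` is False.

False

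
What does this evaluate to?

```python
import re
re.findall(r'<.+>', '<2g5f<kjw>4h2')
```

Since nothing is captured, `findall` lists the 1 matched substring directly.

['<2g5f<kjw>']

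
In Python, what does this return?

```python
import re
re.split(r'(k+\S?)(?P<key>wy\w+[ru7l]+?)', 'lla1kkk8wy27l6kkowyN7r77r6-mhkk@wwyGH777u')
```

['lla1', 'kkk8', 'wy27l6kkowyN7r77r', '6-mhkk@wwyGH777u']

Pattern: one or more of the literal 'k', then optionally a non-whitespace character (captured); then the literal 'wy', then one or more of a word character, then one or more of one of [ru7l] (lazy) (captured as 'key').
With a capturing group present, the delimiter's captured portion is kept in the result list.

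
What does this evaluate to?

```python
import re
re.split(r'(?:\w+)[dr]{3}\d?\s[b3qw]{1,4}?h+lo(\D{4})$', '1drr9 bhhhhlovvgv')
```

The pattern matches one or more of a word character (non-capturing group); then exactly 3 of one of [dr], then optionally a digit, then whitespace; then 1 to 4 of one of [b3qw] (lazy), then one or more of a literal 'h', then the literal 'lo'; then exactly 4 of a non-digit (captured); then anchored at the end.
With a capturing group present, the delimiter's captured portion is kept in the result list.

['', 'vvgv', '']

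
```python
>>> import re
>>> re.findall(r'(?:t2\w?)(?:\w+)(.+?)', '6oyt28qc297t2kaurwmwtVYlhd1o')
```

['o']

This matches the literal 't2', then optionally a word character (non-capturing group); then one or more of a word character (non-capturing group); then one or more of any character (lazy) (captured).
With a single group, `findall` returns only what that group captured — 1 item.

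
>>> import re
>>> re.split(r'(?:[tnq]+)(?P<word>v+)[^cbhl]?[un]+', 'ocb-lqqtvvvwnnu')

['ocb-l', 'vvv', '']

The pattern matches one or more of one of [tnq] (non-capturing group); then one or more of a literal 'v' (captured as 'word'); then optionally any character except [cbhl], then one or more of one of [un].
Matches to split on: at [5:15] → 'qqtvvvwnnu'.
The group in the pattern means `split` returns the separators' captures alongside the pieces.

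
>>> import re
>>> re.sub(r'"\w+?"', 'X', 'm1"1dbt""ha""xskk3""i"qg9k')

'm1XXXXqg9k'

Every occurrence is swapped for 'X'.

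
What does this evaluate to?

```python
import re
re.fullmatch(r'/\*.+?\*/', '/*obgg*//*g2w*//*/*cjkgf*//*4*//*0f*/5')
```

For `fullmatch`, every character of the input must be accounted for by the pattern.
Here the pattern can't cover the whole string, so the call returns None.

None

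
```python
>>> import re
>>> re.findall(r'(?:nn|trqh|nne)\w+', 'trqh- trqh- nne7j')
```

Scanning left to right: at [12:17] → 'nne7j'.
Since nothing is captured, `findall` lists the 1 matched substring directly.

['nne7j']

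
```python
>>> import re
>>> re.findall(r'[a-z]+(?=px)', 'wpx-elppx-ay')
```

['w', 'elp']

The `(?=…)`/`(?<=…)` assertion just peeks at neighbouring text; it doesn't advance the match position.
Matches: at [0:1] → 'w'; at [4:7] → 'elp'.
No capturing groups, so `findall` returns the 2 full match strings.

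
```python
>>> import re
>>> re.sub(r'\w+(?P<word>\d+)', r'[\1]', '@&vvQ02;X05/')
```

'@&[2];[5]/'

Pattern: one or more of a word character; then one or more of a digit (captured as 'word').
Matches: at [2:7] → 'vvQ02'; at [8:11] → 'X05'.
The replacement refers to a captured group, so each match is rewritten using its own captured text.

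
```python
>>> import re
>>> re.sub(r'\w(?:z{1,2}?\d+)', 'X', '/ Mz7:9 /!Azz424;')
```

'/ X:9 /!X;'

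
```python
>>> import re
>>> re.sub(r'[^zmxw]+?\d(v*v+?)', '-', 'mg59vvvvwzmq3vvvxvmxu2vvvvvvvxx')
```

'm-wzm-xvmx-xx'

This matches one or more of any character except [zmxw] (lazy), then a digit; then zero or more of a literal 'v', then one or more of a literal 'v' (lazy) (captured).
Matches: at [1:8] → 'g59vvvv'; at [11:16] → 'q3vvv'; at [20:29] → 'u2vvvvvvv'.
Every occurrence is swapped for '-'.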